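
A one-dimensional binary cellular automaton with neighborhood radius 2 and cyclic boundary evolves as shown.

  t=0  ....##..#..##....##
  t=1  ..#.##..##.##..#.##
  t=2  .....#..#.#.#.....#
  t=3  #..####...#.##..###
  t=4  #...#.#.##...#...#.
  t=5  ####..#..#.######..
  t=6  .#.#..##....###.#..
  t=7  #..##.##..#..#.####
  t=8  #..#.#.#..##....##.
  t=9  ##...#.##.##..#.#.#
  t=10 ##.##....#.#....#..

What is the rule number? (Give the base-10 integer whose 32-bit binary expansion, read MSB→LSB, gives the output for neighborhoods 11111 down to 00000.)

2620576598

  ##### -> #   bit 31 = 1  t=5,i=13
  ####. -> .   bit 30 = 0  t=3,i=5
  ###.# -> .   bit 29 = 0  t=6,i=14
  ###.. -> #   bit 28 = 1  t=3,i=0
  ##.## -> #   bit 27 = 1  t=1,i=10
  ##.#. -> #   bit 26 = 1  t=6,i=15
  ##..# -> .   bit 25 = 0  t=0,i=6
  ##... -> .   bit 24 = 0  t=0,i=0
  #.### -> .   bit 23 = 0  t=5,i=11
  #.##. -> .   bit 22 = 0  t=1,i=4
  #.#.# -> #   bit 21 = 1  t=2,i=10
  #.#.. -> #   bit 20 = 1  t=2,i=12
  #..## -> .   bit 19 = 0  t=0,i=10
  #..#. -> .   bit 18 = 0  t=0,i=7
  #...# -> #   bit 17 = 1  t=3,i=8
  #.... -> .   bit 16 = 0  t=0,i=1
  .#### -> #   bit 15 = 1  t=3,i=4
  .###. -> #   bit 14 = 1  t=6,i=13
  .##.# -> .   bit 13 = 0  t=1,i=9
  .##.. -> #   bit 12 = 1  t=0,i=5
  .#.## -> .   bit 11 = 0  t=1,i=3
  .#.#. -> .   bit 10 = 0  t=2,i=9
  .#..# -> #   bit 9 = 1  t=0,i=9
  .#... -> #   bit 8 = 1  t=2,i=0
  ..### -> .   bit 7 = 0  t=3,i=3
  ..##. -> #   bit 6 = 1  t=0,i=4
  ..#.# -> .   bit 5 = 0  t=1,i=2
  ..#.. -> #   bit 4 = 1  t=0,i=8
  ...## -> .   bit 3 = 0  t=0,i=3
  ...#. -> #   bit 2 = 1  t=2,i=4
  ....# -> #   bit 1 = 1  t=0,i=2
  ..... -> .   bit 0 = 0  t=2,i=2
  bits 10011100001100101101001101010110 = 2620576598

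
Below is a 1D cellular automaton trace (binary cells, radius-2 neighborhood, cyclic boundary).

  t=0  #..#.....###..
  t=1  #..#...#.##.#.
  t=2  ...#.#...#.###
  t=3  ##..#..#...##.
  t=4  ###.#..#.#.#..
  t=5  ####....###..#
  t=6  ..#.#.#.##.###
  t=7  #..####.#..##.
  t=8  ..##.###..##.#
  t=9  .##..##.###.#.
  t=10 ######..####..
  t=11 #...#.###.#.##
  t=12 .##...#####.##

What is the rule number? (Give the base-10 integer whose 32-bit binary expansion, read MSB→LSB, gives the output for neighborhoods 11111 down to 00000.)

  ##### -> .   bit 31 = 0  t=5,i=1
  ####. -> #   bit 30 = 1  t=5,i=2
  ###.# -> #   bit 29 = 1  t=4,i=2
  ###.. -> .   bit 28 = 0  t=0,i=11
  ##.## -> .   bit 27 = 0  t=3,i=13
  ##.#. -> #   bit 26 = 1  t=1,i=11
  ##..# -> #   bit 25 = 1  t=0,i=12
  ##... -> #   bit 24 = 1  t=2,i=0
  #.### -> #   bit 23 = 1  t=2,i=11
  #.##. -> #   bit 22 = 1  t=1,i=9
  #.#.# -> #   bit 21 = 1  t=1,i=12
  #.#.. -> .   bit 20 = 0  t=1,i=0
  #..## -> #   bit 19 = 1  t=4,i=13
  #..#. -> .   bit 18 = 0  t=0,i=2
  #...# -> #   bit 17 = 1  t=1,i=5
  #.... -> .   bit 16 = 0  t=0,i=5
  .#### -> .   bit 15 = 0  t=5,i=0
  .###. -> #   bit 14 = 1  t=0,i=10
  .##.# -> .   bit 13 = 0  t=1,i=10
  .##.. -> #   bit 12 = 1  t=3,i=1
  .#.## -> .   bit 11 = 0  t=1,i=8
  .#.#. -> #   bit 10 = 1  t=1,i=13
  .#..# -> .   bit 9 = 0  t=0,i=1
  .#... -> .   bit 8 = 0  t=0,i=4
  ..### -> #   bit 7 = 1  t=0,i=9
  ..##. -> #   bit 6 = 1  t=3,i=11
  ..#.# -> .   bit 5 = 0  t=1,i=7
  ..#.. -> #   bit 4 = 1  t=0,i=0
  ...## -> .   bit 3 = 0  t=0,i=8
  ...#. -> .   bit 2 = 0  t=1,i=6
  ....# -> #   bit 1 = 1  t=0,i=7
  ..... -> .   bit 0 = 0  t=0,i=6
  bits 01100111111010100101010011010010 = 1743410386

1743410386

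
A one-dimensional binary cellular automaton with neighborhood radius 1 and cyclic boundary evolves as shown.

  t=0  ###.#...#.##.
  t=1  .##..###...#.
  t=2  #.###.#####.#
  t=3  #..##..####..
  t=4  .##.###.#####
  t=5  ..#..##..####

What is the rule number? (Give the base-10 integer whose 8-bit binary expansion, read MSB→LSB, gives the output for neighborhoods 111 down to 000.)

  [7] ### => #  t=0,i=1
  [6] ##. => #  t=0,i=2
  [5] #.# => .  t=0,i=3
  [4] #.. => #  t=0,i=5
  [3] .## => .  t=0,i=0
  [2] .#. => .  t=0,i=4
  [1] ..# => #  t=0,i=7
  [0] ... => #  t=0,i=6
  bits 11010011 = 211

211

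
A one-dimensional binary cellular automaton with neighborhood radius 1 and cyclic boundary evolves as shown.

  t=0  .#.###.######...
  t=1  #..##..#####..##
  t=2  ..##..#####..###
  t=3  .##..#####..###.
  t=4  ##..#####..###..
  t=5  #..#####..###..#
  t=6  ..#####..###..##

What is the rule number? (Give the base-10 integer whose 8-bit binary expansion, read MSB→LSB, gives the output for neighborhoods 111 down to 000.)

139

  ###|#  b7=1 t=0,i=4
  ##.|.  b6=0 t=0,i=5
  #.#|.  b5=0 t=0,i=2
  #..|.  b4=0 t=0,i=13
  .##|#  b3=1 t=0,i=3
  .#.|.  b2=0 t=0,i=1
  ..#|#  b1=1 t=0,i=0
  ...|#  b0=1 t=0,i=14
  bits 10001011 = 139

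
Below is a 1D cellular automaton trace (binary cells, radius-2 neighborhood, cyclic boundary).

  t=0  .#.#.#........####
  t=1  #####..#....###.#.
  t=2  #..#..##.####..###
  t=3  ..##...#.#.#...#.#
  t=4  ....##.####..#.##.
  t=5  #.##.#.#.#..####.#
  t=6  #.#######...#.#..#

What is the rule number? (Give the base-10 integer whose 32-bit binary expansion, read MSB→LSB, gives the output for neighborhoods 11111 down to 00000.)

  #####|.  b31=0 t=1,i=2
  ####.|#  b30=1 t=0,i=16
  ###.#|.  b29=0 t=0,i=17
  ###..|.  b28=0 t=1,i=4
  ##.##|.  b27=0 t=2,i=8
  ##.#.|#  b26=1 t=0,i=0
  ##..#|.  b25=0 t=1,i=5
  ##...|#  b24=1 t=3,i=4
  #.###|#  b23=1 t=1,i=0
  #.##.|#  b22=1 t=4,i=15
  #.#.#|#  b21=1 t=0,i=1
  #.#..|.  b20=0 t=0,i=5
  #..##|.  b19=0 t=2,i=5
  #..#.|#  b18=1 t=1,i=6
  #...#|#  b17=1 t=3,i=5
  #....|#  b16=1 t=0,i=7
  .####|.  b15=0 t=0,i=15
  .###.|.  b14=0 t=1,i=13
  .##.#|#  b13=1 t=2,i=7
  .##..|.  b12=0 t=3,i=3
  .#.##|#  b11=1 t=1,i=17
  .#.#.|#  b10=1 t=0,i=2
  .#..#|.  b9=0 t=2,i=4
  .#...|.  b8=0 t=0,i=6
  ..###|#  b7=1 t=0,i=14
  ..##.|.  b6=0 t=2,i=6
  ..#.#|#  b5=1 t=3,i=7
  ..#..|#  b4=1 t=1,i=7
  ...##|#  b3=1 t=0,i=13
  ...#.|.  b2=0 t=3,i=6
  ....#|#  b1=1 t=0,i=12
  .....|.  b0=0 t=0,i=8
  bits 01000101111001110010110010111010 = 1172778170

1172778170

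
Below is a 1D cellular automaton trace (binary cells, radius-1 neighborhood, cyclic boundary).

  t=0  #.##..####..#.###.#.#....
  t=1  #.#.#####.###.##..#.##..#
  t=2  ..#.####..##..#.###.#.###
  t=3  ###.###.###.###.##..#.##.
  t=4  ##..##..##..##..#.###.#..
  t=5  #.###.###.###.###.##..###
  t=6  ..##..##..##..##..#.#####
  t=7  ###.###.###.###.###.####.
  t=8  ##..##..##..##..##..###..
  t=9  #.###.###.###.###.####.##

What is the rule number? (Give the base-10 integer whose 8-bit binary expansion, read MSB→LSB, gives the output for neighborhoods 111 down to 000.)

  ###|#  b7=1 t=0,i=7
  ##.|.  b6=0 t=0,i=3
  #.#|.  b5=0 t=0,i=1
  #..|#  b4=1 t=0,i=4
  .##|#  b3=1 t=0,i=2
  .#.|#  b2=1 t=0,i=0
  ..#|#  b1=1 t=0,i=5
  ...|.  b0=0 t=0,i=22
  bits 10011110 = 158

158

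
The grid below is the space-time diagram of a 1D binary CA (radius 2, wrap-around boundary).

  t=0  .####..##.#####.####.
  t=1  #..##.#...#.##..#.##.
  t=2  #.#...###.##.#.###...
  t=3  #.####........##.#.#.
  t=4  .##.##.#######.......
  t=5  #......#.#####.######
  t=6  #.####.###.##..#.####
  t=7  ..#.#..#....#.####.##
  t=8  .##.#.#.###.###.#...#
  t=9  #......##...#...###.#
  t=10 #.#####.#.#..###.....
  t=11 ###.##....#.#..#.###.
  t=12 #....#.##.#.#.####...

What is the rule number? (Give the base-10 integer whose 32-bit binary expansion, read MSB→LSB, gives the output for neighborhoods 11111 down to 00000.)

3500087595

  ##### -> #   bit 31 = 1  t=0,i=12
  ####. -> #   bit 30 = 1  t=0,i=3
  ###.# -> .   bit 29 = 0  t=0,i=14
  ###.. -> #   bit 28 = 1  t=0,i=4
  ##.## -> .   bit 27 = 0  t=0,i=9
  ##.#. -> .   bit 26 = 0  t=1,i=5
  ##..# -> .   bit 25 = 0  t=0,i=5
  ##... -> .   bit 24 = 0  t=2,i=18
  #.### -> #   bit 23 = 1  t=0,i=10
  #.##. -> .   bit 22 = 0  t=1,i=12
  #.#.# -> .   bit 21 = 0  t=2,i=13
  #.#.. -> #   bit 20 = 1  t=1,i=0
  #..## -> #   bit 19 = 1  t=0,i=0
  #..#. -> #   bit 18 = 1  t=1,i=15
  #...# -> #   bit 17 = 1  t=1,i=8
  #.... -> #   bit 16 = 1  t=3,i=7
  .#### -> .   bit 15 = 0  t=0,i=2
  .###. -> .   bit 14 = 0  t=2,i=7
  .##.# -> .   bit 13 = 0  t=0,i=8
  .##.. -> #   bit 12 = 1  t=1,i=13
  .#.## -> #   bit 11 = 1  t=1,i=11
  .#.#. -> .   bit 10 = 0  t=2,i=1
  .#..# -> .   bit 9 = 0  t=1,i=1
  .#... -> #   bit 8 = 1  t=1,i=7
  ..### -> .   bit 7 = 0  t=0,i=1
  ..##. -> .   bit 6 = 0  t=0,i=7
  ..#.# -> #   bit 5 = 1  t=1,i=10
  ..#.. -> .   bit 4 = 0  t=7,i=7
  ...## -> #   bit 3 = 1  t=2,i=5
  ...#. -> .   bit 2 = 0  t=1,i=9
  ....# -> #   bit 1 = 1  t=3,i=12
  ..... -> #   bit 0 = 1  t=3,i=8
  bits 11010000100111110001100100101011 = 3500087595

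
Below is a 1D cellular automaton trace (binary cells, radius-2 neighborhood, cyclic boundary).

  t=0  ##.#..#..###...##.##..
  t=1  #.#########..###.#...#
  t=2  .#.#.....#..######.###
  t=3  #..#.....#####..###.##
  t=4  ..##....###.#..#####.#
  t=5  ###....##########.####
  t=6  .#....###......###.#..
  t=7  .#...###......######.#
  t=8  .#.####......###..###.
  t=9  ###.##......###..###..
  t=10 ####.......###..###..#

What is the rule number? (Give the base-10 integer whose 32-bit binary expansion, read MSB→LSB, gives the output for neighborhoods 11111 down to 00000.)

  #####|.  b31=0 t=1,i=4
  ####.|#  b30=1 t=1,i=9
  ###.#|#  b29=1 t=1,i=15
  ###..|.  b28=0 t=0,i=11
  ##.##|#  b27=1 t=0,i=17
  ##.#.|#  b26=1 t=0,i=2
  ##..#|.  b25=0 t=0,i=20
  ##...|.  b24=0 t=0,i=12
  #.###|.  b23=0 t=1,i=2
  #.##.|.  b22=0 t=0,i=18
  #.#.#|.  b21=0 t=2,i=1
  #.#..|#  b20=1 t=0,i=3
  #..##|#  b19=1 t=0,i=8
  #..#.|#  b18=1 t=0,i=5
  #...#|#  b17=1 t=0,i=13
  #....|.  b16=0 t=2,i=5
  .####|#  b15=1 t=1,i=3
  .###.|#  b14=1 t=0,i=10
  .##.#|.  b13=0 t=0,i=1
  .##..|.  b12=0 t=0,i=19
  .#.##|#  b11=1 t=8,i=2
  .#.#.|.  b10=0 t=2,i=2
  .#..#|#  b9=1 t=0,i=4
  .#...|.  b8=0 t=1,i=18
  ..###|#  b7=1 t=0,i=9
  ..##.|#  b6=1 t=0,i=0
  ..#.#|#  b5=1 t=8,i=1
  ..#..|#  b4=1 t=0,i=6
  ...##|#  b3=1 t=0,i=14
  ...#.|.  b2=0 t=2,i=8
  ....#|.  b1=0 t=2,i=7
  .....|.  b0=0 t=2,i=6
  bits 01101100000111101100101011111000 = 1813957368

1813957368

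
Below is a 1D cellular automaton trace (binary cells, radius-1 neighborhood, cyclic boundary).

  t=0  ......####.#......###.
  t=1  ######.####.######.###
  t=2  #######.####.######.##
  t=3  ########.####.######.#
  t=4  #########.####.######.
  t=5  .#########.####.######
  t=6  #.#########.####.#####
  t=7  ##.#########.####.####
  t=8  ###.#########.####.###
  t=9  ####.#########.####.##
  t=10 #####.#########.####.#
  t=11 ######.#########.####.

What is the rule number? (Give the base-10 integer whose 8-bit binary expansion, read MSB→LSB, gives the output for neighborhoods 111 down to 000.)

  ### -> #   bit 7 = 1  t=0,i=7
  ##. -> #   bit 6 = 1  t=0,i=9
  #.# -> #   bit 5 = 1  t=0,i=10
  #.. -> #   bit 4 = 1  t=0,i=12
  .## -> .   bit 3 = 0  t=0,i=6
  .#. -> .   bit 2 = 0  t=0,i=11
  ..# -> #   bit 1 = 1  t=0,i=5
  ... -> #   bit 0 = 1  t=0,i=0
  bits 11110011 = 243

243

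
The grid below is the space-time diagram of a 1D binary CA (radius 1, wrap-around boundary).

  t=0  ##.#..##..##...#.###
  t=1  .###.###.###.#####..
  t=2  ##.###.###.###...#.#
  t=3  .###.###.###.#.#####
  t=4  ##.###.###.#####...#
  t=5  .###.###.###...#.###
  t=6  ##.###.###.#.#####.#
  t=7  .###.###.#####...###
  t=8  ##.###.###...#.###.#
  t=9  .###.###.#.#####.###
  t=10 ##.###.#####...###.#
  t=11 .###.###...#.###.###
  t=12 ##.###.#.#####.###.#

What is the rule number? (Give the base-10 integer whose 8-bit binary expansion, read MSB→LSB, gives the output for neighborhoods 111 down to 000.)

  ###|.  b7=0 t=0,i=0
  ##.|#  b6=1 t=0,i=1
  #.#|#  b5=1 t=0,i=2
  #..|.  b4=0 t=0,i=4
  .##|#  b3=1 t=0,i=6
  .#.|#  b2=1 t=0,i=3
  ..#|#  b1=1 t=0,i=5
  ...|#  b0=1 t=0,i=13
  bits 01101111 = 111

111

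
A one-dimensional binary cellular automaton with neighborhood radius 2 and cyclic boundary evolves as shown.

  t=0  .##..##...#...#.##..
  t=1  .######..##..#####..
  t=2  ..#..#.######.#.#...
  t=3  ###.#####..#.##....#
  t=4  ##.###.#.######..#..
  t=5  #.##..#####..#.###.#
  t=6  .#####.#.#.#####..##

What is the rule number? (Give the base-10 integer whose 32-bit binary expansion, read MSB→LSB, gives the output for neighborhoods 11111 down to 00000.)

  #####|.  b31=0 t=1,i=3
  ####.|#  b30=1 t=1,i=5
  ###.#|.  b29=0 t=2,i=12
  ###..|.  b28=0 t=1,i=6
  ##.##|#  b27=1 t=3,i=3
  ##.#.|#  b26=1 t=2,i=13
  ##..#|#  b25=1 t=0,i=3
  ##...|.  b24=0 t=0,i=7
  #.###|#  b23=1 t=2,i=7
  #.##.|#  b22=1 t=0,i=16
  #.#.#|#  b21=1 t=2,i=14
  #.#..|.  b20=0 t=2,i=16
  #..##|#  b19=1 t=0,i=4
  #..#.|#  b18=1 t=2,i=4
  #...#|.  b17=0 t=0,i=8
  #....|.  b16=0 t=2,i=18
  .####|#  b15=1 t=1,i=2
  .###.|.  b14=0 t=4,i=4
  .##.#|.  b13=0 t=4,i=1
  .##..|#  b12=1 t=0,i=2
  .#.##|#  b11=1 t=0,i=15
  .#.#.|.  b10=0 t=2,i=15
  .#..#|.  b9=0 t=2,i=3
  .#...|.  b8=0 t=0,i=11
  ..###|.  b7=0 t=1,i=1
  ..##.|#  b6=1 t=0,i=1
  ..#.#|#  b5=1 t=0,i=14
  ..#..|#  b4=1 t=0,i=10
  ...##|.  b3=0 t=0,i=0
  ...#.|#  b2=1 t=0,i=9
  ....#|#  b1=1 t=2,i=0
  .....|#  b0=1 t=2,i=19
  bits 01001110111011001001100001110111 = 1324128375

1324128375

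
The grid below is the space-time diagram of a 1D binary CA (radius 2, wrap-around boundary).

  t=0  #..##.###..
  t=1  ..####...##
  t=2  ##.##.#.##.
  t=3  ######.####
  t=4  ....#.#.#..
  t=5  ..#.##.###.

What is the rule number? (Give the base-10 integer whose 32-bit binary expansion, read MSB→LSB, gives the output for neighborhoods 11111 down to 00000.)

1331473770

  ##### -> .   bit 31 = 0  t=3,i=0
  ####. -> #   bit 30 = 1  t=1,i=4
  ###.# -> .   bit 29 = 0  t=3,i=5
  ###.. -> .   bit 28 = 0  t=0,i=8
  ##.## -> #   bit 27 = 1  t=0,i=5
  ##.#. -> #   bit 26 = 1  t=2,i=5
  ##..# -> #   bit 25 = 1  t=0,i=9
  ##... -> #   bit 24 = 1  t=1,i=6
  #.### -> .   bit 23 = 0  t=0,i=6
  #.##. -> #   bit 22 = 1  t=2,i=0
  #.#.# -> .   bit 21 = 0  t=2,i=6
  #.#.. -> #   bit 20 = 1  t=4,i=8
  #..## -> #   bit 19 = 1  t=0,i=2
  #..#. -> #   bit 18 = 1  t=0,i=10
  #...# -> .   bit 17 = 0  t=1,i=7
  #.... -> .   bit 16 = 0  t=4,i=10
  .#### -> #   bit 15 = 1  t=1,i=3
  .###. -> .   bit 14 = 0  t=0,i=7
  .##.# -> #   bit 13 = 1  t=0,i=4
  .##.. -> .   bit 12 = 0  t=1,i=10
  .#.## -> #   bit 11 = 1  t=2,i=7
  .#.#. -> #   bit 10 = 1  t=4,i=5
  .#..# -> .   bit 9 = 0  t=0,i=1
  .#... -> #   bit 8 = 1  t=4,i=9
  ..### -> .   bit 7 = 0  t=1,i=2
  ..##. -> #   bit 6 = 1  t=0,i=3
  ..#.# -> #   bit 5 = 1  t=4,i=4
  ..#.. -> .   bit 4 = 0  t=0,i=0
  ...## -> #   bit 3 = 1  t=1,i=8
  ...#. -> .   bit 2 = 0  t=4,i=3
  ....# -> #   bit 1 = 1  t=4,i=2
  ..... -> .   bit 0 = 0  t=4,i=0
  bits 01001111010111001010110101101010 = 1331473770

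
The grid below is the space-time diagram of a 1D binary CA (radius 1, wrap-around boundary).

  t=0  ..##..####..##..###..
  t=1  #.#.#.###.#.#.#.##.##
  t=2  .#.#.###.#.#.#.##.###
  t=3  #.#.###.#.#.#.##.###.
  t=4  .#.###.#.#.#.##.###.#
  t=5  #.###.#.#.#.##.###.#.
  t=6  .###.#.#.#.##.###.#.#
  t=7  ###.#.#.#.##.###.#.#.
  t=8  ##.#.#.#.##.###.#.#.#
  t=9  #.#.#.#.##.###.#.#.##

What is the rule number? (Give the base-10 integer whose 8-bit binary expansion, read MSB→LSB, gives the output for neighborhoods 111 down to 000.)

  [7] ### => #  t=0,i=7
  [6] ##. => .  t=0,i=3
  [5] #.# => #  t=1,i=1
  [4] #.. => #  t=0,i=4
  [3] .## => #  t=0,i=2
  [2] .#. => .  t=1,i=2
  [1] ..# => .  t=0,i=1
  [0] ... => #  t=0,i=0
  bits 10111001 = 185

185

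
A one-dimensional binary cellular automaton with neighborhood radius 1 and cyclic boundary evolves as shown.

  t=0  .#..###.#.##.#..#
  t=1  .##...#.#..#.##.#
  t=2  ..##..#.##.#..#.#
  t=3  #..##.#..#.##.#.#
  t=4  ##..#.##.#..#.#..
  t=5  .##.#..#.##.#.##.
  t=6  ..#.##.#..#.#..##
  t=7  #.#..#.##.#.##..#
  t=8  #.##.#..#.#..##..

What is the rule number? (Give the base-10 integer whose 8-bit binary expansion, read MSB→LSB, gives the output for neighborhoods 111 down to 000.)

84

  ###|.  b7=0 t=0,i=5
  ##.|#  b6=1 t=0,i=6
  #.#|.  b5=0 t=0,i=0
  #..|#  b4=1 t=0,i=2
  .##|.  b3=0 t=0,i=4
  .#.|#  b2=1 t=0,i=1
  ..#|.  b1=0 t=0,i=3
  ...|.  b0=0 t=1,i=4
  bits 01010100 = 84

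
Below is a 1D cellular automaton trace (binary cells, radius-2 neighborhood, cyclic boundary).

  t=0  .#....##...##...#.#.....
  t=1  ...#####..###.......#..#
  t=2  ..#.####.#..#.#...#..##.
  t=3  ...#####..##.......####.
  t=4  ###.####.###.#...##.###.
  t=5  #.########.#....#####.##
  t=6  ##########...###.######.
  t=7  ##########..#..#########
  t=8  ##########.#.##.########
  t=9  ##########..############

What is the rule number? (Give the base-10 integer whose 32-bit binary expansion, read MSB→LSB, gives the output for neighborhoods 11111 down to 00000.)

  #####|#  b31=1 t=1,i=5
  ####.|#  b30=1 t=1,i=6
  ###.#|#  b29=1 t=2,i=7
  ###..|#  b28=1 t=1,i=7
  ##.##|#  b27=1 t=4,i=3
  ##.#.|.  b26=0 t=2,i=8
  ##..#|.  b25=0 t=1,i=8
  ##...|.  b24=0 t=0,i=8
  #.###|#  b23=1 t=2,i=4
  #.##.|#  b22=1 t=8,i=13
  #.#.#|.  b21=0 t=8,i=11
  #.#..|.  b20=0 t=0,i=18
  #..##|#  b19=1 t=1,i=9
  #..#.|#  b18=1 t=1,i=22
  #...#|.  b17=0 t=0,i=9
  #....|#  b16=1 t=0,i=3
  .####|#  b15=1 t=1,i=4
  .###.|.  b14=0 t=1,i=11
  .##.#|#  b13=1 t=4,i=18
  .##..|#  b12=1 t=0,i=7
  .#.##|#  b11=1 t=2,i=3
  .#.#.|.  b10=0 t=0,i=17
  .#..#|#  b9=1 t=1,i=21
  .#...|.  b8=0 t=0,i=2
  ..###|.  b7=0 t=1,i=3
  ..##.|#  b6=1 t=0,i=6
  ..#.#|.  b5=0 t=0,i=16
  ..#..|.  b4=0 t=0,i=1
  ...##|#  b3=1 t=0,i=5
  ...#.|.  b2=0 t=0,i=0
  ....#|#  b1=1 t=0,i=4
  .....|.  b0=0 t=0,i=21
  bits 11111000110011011011101001001010 = 4174232138

4174232138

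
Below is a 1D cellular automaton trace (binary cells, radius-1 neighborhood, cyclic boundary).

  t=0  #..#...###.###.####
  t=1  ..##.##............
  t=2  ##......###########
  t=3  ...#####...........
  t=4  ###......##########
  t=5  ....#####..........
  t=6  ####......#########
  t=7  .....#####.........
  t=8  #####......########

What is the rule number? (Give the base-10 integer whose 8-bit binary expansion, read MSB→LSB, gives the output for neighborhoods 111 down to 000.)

  nb ###: next=.  (t=0,i=8, bit7=0)
  nb ##.: next=.  (t=0,i=0, bit6=0)
  nb #.#: next=.  (t=0,i=10, bit5=0)
  nb #..: next=.  (t=0,i=1, bit4=0)
  nb .##: next=.  (t=0,i=7, bit3=0)
  nb .#.: next=#  (t=0,i=3, bit2=1)
  nb ..#: next=#  (t=0,i=2, bit1=1)
  nb ...: next=#  (t=0,i=5, bit0=1)
  bits 00000111 = 7

7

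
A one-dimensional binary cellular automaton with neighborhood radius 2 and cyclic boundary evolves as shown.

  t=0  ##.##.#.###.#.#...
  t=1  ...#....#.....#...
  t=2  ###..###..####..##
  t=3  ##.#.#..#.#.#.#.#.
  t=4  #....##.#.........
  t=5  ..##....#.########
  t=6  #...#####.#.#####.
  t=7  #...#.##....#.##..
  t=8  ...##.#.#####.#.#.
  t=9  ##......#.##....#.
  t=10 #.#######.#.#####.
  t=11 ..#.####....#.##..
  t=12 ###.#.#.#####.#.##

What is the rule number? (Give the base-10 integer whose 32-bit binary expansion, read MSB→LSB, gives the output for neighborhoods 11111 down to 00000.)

3285254823

  #####|#  b31=1 t=2,i=0
  ####.|#  b30=1 t=2,i=1
  ###.#|.  b29=0 t=0,i=10
  ###..|.  b28=0 t=2,i=2
  ##.##|.  b27=0 t=0,i=2
  ##.#.|.  b26=0 t=0,i=5
  ##..#|#  b25=1 t=2,i=3
  ##...|#  b24=1 t=5,i=4
  #.###|#  b23=1 t=0,i=8
  #.##.|#  b22=1 t=0,i=3
  #.#.#|.  b21=0 t=0,i=6
  #.#..|#  b20=1 t=0,i=14
  #..##|.  b19=0 t=2,i=4
  #..#.|.  b18=0 t=3,i=7
  #...#|.  b17=0 t=0,i=16
  #....|#  b16=1 t=1,i=5
  .####|.  b15=0 t=2,i=11
  .###.|.  b14=0 t=0,i=9
  .##.#|.  b13=0 t=0,i=1
  .##..|.  b12=0 t=5,i=3
  .#.##|.  b11=0 t=0,i=7
  .#.#.|.  b10=0 t=0,i=13
  .#..#|#  b9=1 t=3,i=6
  .#...|.  b8=0 t=0,i=15
  ..###|#  b7=1 t=2,i=5
  ..##.|.  b6=0 t=0,i=0
  ..#.#|#  b5=1 t=3,i=8
  ..#..|.  b4=0 t=1,i=3
  ...##|.  b3=0 t=0,i=17
  ...#.|#  b2=1 t=1,i=2
  ....#|#  b1=1 t=1,i=1
  .....|#  b0=1 t=1,i=0
  bits 11000011110100010000001010100111 = 3285254823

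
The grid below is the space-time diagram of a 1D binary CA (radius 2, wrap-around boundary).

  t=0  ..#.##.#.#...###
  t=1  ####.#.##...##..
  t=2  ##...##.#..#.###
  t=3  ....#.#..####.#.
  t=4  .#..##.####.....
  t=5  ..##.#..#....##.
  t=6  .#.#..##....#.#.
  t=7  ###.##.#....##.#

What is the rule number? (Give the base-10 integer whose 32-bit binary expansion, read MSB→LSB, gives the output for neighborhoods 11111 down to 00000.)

  #####|.  b31=0 t=2,i=15
  ####.|.  b30=0 t=1,i=2
  ###.#|.  b29=0 t=1,i=3
  ###..|.  b28=0 t=0,i=15
  ##.##|.  b27=0 t=4,i=6
  ##.#.|.  b26=0 t=0,i=6
  ##..#|#  b25=1 t=0,i=0
  ##...|.  b24=0 t=1,i=9
  #.###|.  b23=0 t=2,i=13
  #.##.|.  b22=0 t=0,i=4
  #.#.#|#  b21=1 t=0,i=7
  #.#..|.  b20=0 t=0,i=9
  #..##|#  b19=1 t=1,i=15
  #..#.|#  b18=1 t=0,i=1
  #...#|.  b17=0 t=0,i=11
  #....|.  b16=0 t=3,i=0
  .####|#  b15=1 t=1,i=1
  .###.|.  b14=0 t=0,i=14
  .##.#|#  b13=1 t=0,i=5
  .##..|#  b12=1 t=1,i=8
  .#.##|#  b11=1 t=0,i=3
  .#.#.|#  b10=1 t=0,i=8
  .#..#|#  b9=1 t=2,i=9
  .#...|.  b8=0 t=0,i=10
  ..###|#  b7=1 t=0,i=13
  ..##.|.  b6=0 t=1,i=12
  ..#.#|#  b5=1 t=0,i=2
  ..#..|.  b4=0 t=4,i=1
  ...##|#  b3=1 t=0,i=12
  ...#.|.  b2=0 t=3,i=3
  ....#|.  b1=0 t=3,i=2
  .....|#  b0=1 t=3,i=1
  bits 00000010001011001011111010101001 = 36486825

36486825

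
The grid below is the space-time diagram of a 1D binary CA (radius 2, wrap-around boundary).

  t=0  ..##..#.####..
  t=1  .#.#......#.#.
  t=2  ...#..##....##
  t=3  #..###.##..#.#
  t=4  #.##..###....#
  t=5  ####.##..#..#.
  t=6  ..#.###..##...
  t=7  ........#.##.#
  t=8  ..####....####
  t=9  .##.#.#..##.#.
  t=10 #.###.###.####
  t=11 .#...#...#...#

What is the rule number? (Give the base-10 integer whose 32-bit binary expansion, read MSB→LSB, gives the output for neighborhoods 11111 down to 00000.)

  ##### -> .   bit 31 = 0  t=10,i=12
  ####. -> #   bit 30 = 1  t=0,i=10
  ###.# -> .   bit 29 = 0  t=3,i=5
  ###.. -> .   bit 28 = 0  t=0,i=11
  ##.## -> #   bit 27 = 1  t=3,i=6
  ##.#. -> #   bit 26 = 1  t=7,i=12
  ##..# -> .   bit 25 = 0  t=0,i=4
  ##... -> #   bit 24 = 1  t=0,i=12
  #.### -> .   bit 23 = 0  t=0,i=8
  #.##. -> #   bit 22 = 1  t=3,i=7
  #.#.# -> #   bit 21 = 1  t=9,i=4
  #.#.. -> #   bit 20 = 1  t=1,i=3
  #..## -> #   bit 19 = 1  t=2,i=5
  #..#. -> .   bit 18 = 0  t=0,i=5
  #...# -> .   bit 17 = 0  t=2,i=1
  #.... -> .   bit 16 = 0  t=0,i=13
  .#### -> .   bit 15 = 0  t=0,i=9
  .###. -> .   bit 14 = 0  t=3,i=4
  .##.# -> #   bit 13 = 1  t=4,i=0
  .##.. -> #   bit 12 = 1  t=0,i=3
  .#.## -> .   bit 11 = 0  t=0,i=7
  .#.#. -> .   bit 10 = 0  t=1,i=2
  .#..# -> #   bit 9 = 1  t=1,i=13
  .#... -> .   bit 8 = 0  t=1,i=4
  ..### -> #   bit 7 = 1  t=3,i=3
  ..##. -> .   bit 6 = 0  t=0,i=2
  ..#.# -> .   bit 5 = 0  t=0,i=6
  ..#.. -> #   bit 4 = 1  t=2,i=3
  ...## -> #   bit 3 = 1  t=0,i=1
  ...#. -> .   bit 2 = 0  t=1,i=9
  ....# -> .   bit 1 = 0  t=0,i=0
  ..... -> #   bit 0 = 1  t=1,i=6
  bits 01001101011110000011001010011001 = 1299722905

1299722905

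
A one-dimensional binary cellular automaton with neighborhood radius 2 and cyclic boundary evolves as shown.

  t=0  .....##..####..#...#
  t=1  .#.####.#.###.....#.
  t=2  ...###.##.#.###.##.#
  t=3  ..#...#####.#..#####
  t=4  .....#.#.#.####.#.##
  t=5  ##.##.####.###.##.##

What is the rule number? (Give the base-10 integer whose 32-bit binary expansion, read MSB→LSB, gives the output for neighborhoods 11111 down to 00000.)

1576646222

  ##### -> .   bit 31 = 0  t=3,i=8
  ####. -> #   bit 30 = 1  t=0,i=11
  ###.# -> .   bit 29 = 0  t=1,i=6
  ###.. -> #   bit 28 = 1  t=0,i=12
  ##.## -> #   bit 27 = 1  t=2,i=6
  ##.#. -> #   bit 26 = 1  t=1,i=7
  ##..# -> .   bit 25 = 0  t=0,i=7
  ##... -> #   bit 24 = 1  t=1,i=13
  #.### -> #   bit 23 = 1  t=1,i=3
  #.##. -> #   bit 22 = 1  t=2,i=7
  #.#.# -> #   bit 21 = 1  t=1,i=8
  #.#.. -> #   bit 20 = 1  t=2,i=19
  #..## -> #   bit 19 = 1  t=0,i=8
  #..#. -> .   bit 18 = 0  t=0,i=14
  #...# -> .   bit 17 = 0  t=0,i=17
  #.... -> #   bit 16 = 1  t=0,i=1
  .#### -> #   bit 15 = 1  t=0,i=10
  .###. -> .   bit 14 = 0  t=1,i=11
  .##.# -> #   bit 13 = 1  t=2,i=8
  .##.. -> #   bit 12 = 1  t=0,i=6
  .#.## -> .   bit 11 = 0  t=1,i=2
  .#.#. -> #   bit 10 = 1  t=4,i=6
  .#..# -> #   bit 9 = 1  t=1,i=19
  .#... -> .   bit 8 = 0  t=0,i=0
  ..### -> .   bit 7 = 0  t=0,i=9
  ..##. -> #   bit 6 = 1  t=0,i=5
  ..#.# -> .   bit 5 = 0  t=1,i=1
  ..#.. -> .   bit 4 = 0  t=0,i=15
  ...## -> #   bit 3 = 1  t=0,i=4
  ...#. -> #   bit 2 = 1  t=0,i=18
  ....# -> #   bit 1 = 1  t=0,i=3
  ..... -> .   bit 0 = 0  t=0,i=2
  bits 01011101111110011011011001001110 = 1576646222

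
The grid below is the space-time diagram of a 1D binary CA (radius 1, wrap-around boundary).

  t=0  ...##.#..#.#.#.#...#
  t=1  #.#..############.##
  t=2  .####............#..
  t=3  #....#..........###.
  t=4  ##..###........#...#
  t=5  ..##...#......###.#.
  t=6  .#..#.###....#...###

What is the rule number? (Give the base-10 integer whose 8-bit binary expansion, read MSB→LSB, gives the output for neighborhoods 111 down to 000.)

54

  [7] ### => .  t=1,i=6
  [6] ##. => .  t=0,i=4
  [5] #.# => #  t=0,i=5
  [4] #.. => #  t=0,i=0
  [3] .## => .  t=0,i=3
  [2] .#. => #  t=0,i=6
  [1] ..# => #  t=0,i=2
  [0] ... => .  t=0,i=1
  bits 00110110 = 54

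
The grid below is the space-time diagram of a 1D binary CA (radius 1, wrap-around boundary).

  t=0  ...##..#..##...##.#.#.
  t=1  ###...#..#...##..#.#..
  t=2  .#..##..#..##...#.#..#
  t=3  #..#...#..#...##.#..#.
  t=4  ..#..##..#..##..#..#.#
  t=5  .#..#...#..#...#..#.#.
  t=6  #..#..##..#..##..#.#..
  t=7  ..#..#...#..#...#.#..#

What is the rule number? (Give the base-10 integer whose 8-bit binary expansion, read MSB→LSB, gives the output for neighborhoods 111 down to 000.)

163

  [7] ### => #  t=1,i=1
  [6] ##. => .  t=0,i=4
  [5] #.# => #  t=0,i=17
  [4] #.. => .  t=0,i=5
  [3] .## => .  t=0,i=3
  [2] .#. => .  t=0,i=7
  [1] ..# => #  t=0,i=2
  [0] ... => #  t=0,i=0
  bits 10100011 = 163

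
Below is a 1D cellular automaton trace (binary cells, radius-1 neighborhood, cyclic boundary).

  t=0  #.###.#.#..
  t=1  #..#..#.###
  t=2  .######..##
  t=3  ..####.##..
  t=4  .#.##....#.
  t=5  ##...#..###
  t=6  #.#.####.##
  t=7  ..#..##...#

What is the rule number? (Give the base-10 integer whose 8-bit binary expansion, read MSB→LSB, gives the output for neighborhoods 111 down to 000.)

  [7] ### => #  t=0,i=3
  [6] ##. => .  t=0,i=4
  [5] #.# => .  t=0,i=1
  [4] #.. => #  t=0,i=9
  [3] .## => .  t=0,i=2
  [2] .#. => #  t=0,i=0
  [1] ..# => #  t=0,i=10
  [0] ... => .  t=3,i=0
  bits 10010110 = 150

150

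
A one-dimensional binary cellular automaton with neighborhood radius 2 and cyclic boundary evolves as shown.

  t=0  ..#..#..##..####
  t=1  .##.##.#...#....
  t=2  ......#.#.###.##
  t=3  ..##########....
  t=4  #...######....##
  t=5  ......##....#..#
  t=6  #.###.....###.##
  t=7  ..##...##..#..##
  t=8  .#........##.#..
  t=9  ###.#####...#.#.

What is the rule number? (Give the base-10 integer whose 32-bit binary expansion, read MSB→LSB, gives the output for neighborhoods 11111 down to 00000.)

  [31] ##### => #  t=3,i=4
  [30] ####. => .  t=0,i=14
  [29] ###.# => .  t=2,i=12
  [28] ###.. => .  t=0,i=15
  [27] ##.## => .  t=1,i=3
  [26] ##.#. => #  t=1,i=6
  [25] ##..# => .  t=0,i=0
  [24] ##... => .  t=2,i=0
  [23] #.### => #  t=2,i=10
  [22] #.##. => .  t=1,i=4
  [21] #.#.# => #  t=2,i=8
  [20] #.#.. => .  t=1,i=7
  [19] #..## => #  t=0,i=7
  [18] #..#. => #  t=0,i=1
  [17] #...# => .  t=1,i=9
  [16] #.... => .  t=1,i=13
  [15] .#### => .  t=0,i=13
  [14] .###. => #  t=2,i=11
  [13] .##.# => .  t=1,i=2
  [12] .##.. => .  t=0,i=9
  [11] .#.## => #  t=2,i=9
  [10] .#.#. => #  t=2,i=7
  [9] .#..# => .  t=0,i=3
  [8] .#... => #  t=1,i=8
  [7] ..### => .  t=0,i=12
  [6] ..##. => .  t=0,i=8
  [5] ..#.# => #  t=2,i=6
  [4] ..#.. => #  t=0,i=2
  [3] ...## => .  t=1,i=0
  [2] ...#. => #  t=1,i=10
  [1] ....# => #  t=1,i=15
  [0] ..... => #  t=1,i=14
  bits 10000100101011000100110100110111 = 2225884471

2225884471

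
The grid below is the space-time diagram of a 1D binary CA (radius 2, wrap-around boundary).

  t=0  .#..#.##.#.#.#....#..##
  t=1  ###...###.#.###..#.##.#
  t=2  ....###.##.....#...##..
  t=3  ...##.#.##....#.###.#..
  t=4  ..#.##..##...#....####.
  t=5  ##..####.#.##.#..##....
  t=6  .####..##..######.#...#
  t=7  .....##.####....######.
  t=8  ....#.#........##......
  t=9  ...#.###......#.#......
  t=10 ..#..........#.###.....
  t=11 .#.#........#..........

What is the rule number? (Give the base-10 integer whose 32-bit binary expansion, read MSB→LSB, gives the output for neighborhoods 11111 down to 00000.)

  [31] ##### => .  t=6,i=13
  [30] ####. => .  t=1,i=1
  [29] ###.# => #  t=1,i=8
  [28] ###.. => .  t=1,i=2
  [27] ##.## => .  t=1,i=21
  [26] ##.#. => #  t=0,i=0
  [25] ##..# => #  t=1,i=15
  [24] ##... => .  t=1,i=3
  [23] #.### => .  t=1,i=12
  [22] #.##. => #  t=0,i=6
  [21] #.#.# => .  t=0,i=9
  [20] #.#.. => #  t=0,i=1
  [19] #..## => #  t=0,i=20
  [18] #..#. => .  t=0,i=3
  [17] #...# => #  t=1,i=4
  [16] #.... => .  t=0,i=15
  [15] .#### => .  t=1,i=0
  [14] .###. => .  t=1,i=7
  [13] .##.# => #  t=0,i=7
  [12] .##.. => #  t=2,i=9
  [11] .#.## => .  t=0,i=5
  [10] .#.#. => #  t=0,i=10
  [9] .#..# => #  t=0,i=2
  [8] .#... => #  t=0,i=14
  [7] ..### => #  t=1,i=6
  [6] ..##. => .  t=0,i=21
  [5] ..#.# => .  t=0,i=4
  [4] ..#.. => .  t=0,i=18
  [3] ...## => #  t=1,i=5
  [2] ...#. => #  t=0,i=17
  [1] ....# => .  t=0,i=16
  [0] ..... => .  t=2,i=0
  bits 00100110010110100011011110001100 = 643446668

643446668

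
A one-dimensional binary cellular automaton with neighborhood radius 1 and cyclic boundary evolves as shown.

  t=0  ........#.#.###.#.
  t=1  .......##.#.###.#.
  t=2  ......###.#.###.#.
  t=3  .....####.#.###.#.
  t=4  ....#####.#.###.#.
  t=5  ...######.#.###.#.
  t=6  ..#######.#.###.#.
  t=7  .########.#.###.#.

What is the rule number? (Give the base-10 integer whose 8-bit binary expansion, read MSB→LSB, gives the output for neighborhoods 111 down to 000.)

  ###|#  b7=1 t=0,i=13
  ##.|#  b6=1 t=0,i=14
  #.#|.  b5=0 t=0,i=9
  #..|.  b4=0 t=0,i=17
  .##|#  b3=1 t=0,i=12
  .#.|#  b2=1 t=0,i=8
  ..#|#  b1=1 t=0,i=7
  ...|.  b0=0 t=0,i=0
  bits 11001110 = 206

206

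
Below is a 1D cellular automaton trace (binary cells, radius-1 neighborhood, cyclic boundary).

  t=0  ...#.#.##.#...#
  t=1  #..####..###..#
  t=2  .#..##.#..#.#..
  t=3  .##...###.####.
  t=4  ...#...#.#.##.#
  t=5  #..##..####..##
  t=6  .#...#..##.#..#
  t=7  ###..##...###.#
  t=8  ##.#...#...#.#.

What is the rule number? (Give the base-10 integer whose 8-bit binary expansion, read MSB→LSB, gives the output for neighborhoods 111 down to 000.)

  [7] ### => #  t=1,i=4
  [6] ##. => .  t=0,i=8
  [5] #.# => #  t=0,i=4
  [4] #.. => #  t=0,i=0
  [3] .## => .  t=0,i=7
  [2] .#. => #  t=0,i=3
  [1] ..# => .  t=0,i=2
  [0] ... => .  t=0,i=1
  bits 10110100 = 180

180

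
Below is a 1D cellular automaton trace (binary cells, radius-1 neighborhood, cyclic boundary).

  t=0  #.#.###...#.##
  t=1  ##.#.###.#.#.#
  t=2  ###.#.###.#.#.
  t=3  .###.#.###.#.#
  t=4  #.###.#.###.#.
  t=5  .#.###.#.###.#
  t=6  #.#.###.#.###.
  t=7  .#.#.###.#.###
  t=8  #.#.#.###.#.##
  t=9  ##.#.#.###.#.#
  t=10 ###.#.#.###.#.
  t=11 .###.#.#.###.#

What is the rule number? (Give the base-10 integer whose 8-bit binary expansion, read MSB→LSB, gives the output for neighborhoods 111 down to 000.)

242

  nb ###: next=#  (t=0,i=5, bit7=1)
  nb ##.: next=#  (t=0,i=0, bit6=1)
  nb #.#: next=#  (t=0,i=1, bit5=1)
  nb #..: next=#  (t=0,i=7, bit4=1)
  nb .##: next=.  (t=0,i=4, bit3=0)
  nb .#.: next=.  (t=0,i=2, bit2=0)
  nb ..#: next=#  (t=0,i=9, bit1=1)
  nb ...: next=.  (t=0,i=8, bit0=0)
  bits 11110010 = 242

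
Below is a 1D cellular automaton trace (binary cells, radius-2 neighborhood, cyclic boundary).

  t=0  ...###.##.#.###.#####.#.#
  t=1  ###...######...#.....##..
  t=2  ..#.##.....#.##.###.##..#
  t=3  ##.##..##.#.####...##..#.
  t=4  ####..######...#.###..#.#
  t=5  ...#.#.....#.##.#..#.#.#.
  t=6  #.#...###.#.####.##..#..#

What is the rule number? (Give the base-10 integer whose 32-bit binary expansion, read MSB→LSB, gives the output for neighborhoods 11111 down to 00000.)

477047629

  [31] ##### => .  t=0,i=18
  [30] ####. => .  t=0,i=19
  [29] ###.# => .  t=0,i=5
  [28] ###.. => #  t=1,i=2
  [27] ##.## => #  t=0,i=6
  [26] ##.#. => #  t=0,i=9
  [25] ##..# => .  t=1,i=23
  [24] ##... => .  t=1,i=3
  [23] #.### => .  t=0,i=12
  [22] #.##. => #  t=0,i=7
  [21] #.#.# => #  t=0,i=10
  [20] #.#.. => .  t=0,i=24
  [19] #..## => #  t=1,i=24
  [18] #..#. => #  t=2,i=1
  [17] #...# => #  t=0,i=1
  [16] #.... => #  t=1,i=17
  [15] .#### => .  t=0,i=17
  [14] .###. => .  t=0,i=4
  [13] .##.# => #  t=0,i=8
  [12] .##.. => .  t=1,i=22
  [11] .#.## => #  t=0,i=11
  [10] .#.#. => .  t=0,i=23
  [9] .#..# => #  t=2,i=0
  [8] .#... => #  t=0,i=0
  [7] ..### => .  t=0,i=3
  [6] ..##. => #  t=1,i=21
  [5] ..#.# => .  t=2,i=2
  [4] ..#.. => .  t=1,i=15
  [3] ...## => #  t=0,i=2
  [2] ...#. => #  t=1,i=14
  [1] ....# => .  t=1,i=19
  [0] ..... => #  t=1,i=18
  bits 00011100011011110010101101001101 = 477047629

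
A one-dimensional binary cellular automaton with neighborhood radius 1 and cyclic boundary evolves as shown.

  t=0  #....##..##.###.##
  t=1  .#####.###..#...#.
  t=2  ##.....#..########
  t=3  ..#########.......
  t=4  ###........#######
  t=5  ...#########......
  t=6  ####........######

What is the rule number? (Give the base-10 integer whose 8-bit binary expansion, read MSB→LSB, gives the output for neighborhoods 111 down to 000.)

31

  [7] ### => .  t=0,i=13
  [6] ##. => .  t=0,i=0
  [5] #.# => .  t=0,i=11
  [4] #.. => #  t=0,i=1
  [3] .## => #  t=0,i=5
  [2] .#. => #  t=1,i=12
  [1] ..# => #  t=0,i=4
  [0] ... => #  t=0,i=2
  bits 00011111 = 31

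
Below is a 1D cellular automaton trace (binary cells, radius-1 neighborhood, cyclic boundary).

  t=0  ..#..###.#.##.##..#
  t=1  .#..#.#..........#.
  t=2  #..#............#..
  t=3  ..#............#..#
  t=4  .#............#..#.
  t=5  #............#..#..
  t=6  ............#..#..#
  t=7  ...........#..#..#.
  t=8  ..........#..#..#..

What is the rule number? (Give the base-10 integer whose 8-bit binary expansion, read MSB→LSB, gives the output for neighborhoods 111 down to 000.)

  ### -> #   bit 7 = 1  t=0,i=6
  ##. -> .   bit 6 = 0  t=0,i=7
  #.# -> .   bit 5 = 0  t=0,i=8
  #.. -> .   bit 4 = 0  t=0,i=0
  .## -> .   bit 3 = 0  t=0,i=5
  .#. -> .   bit 2 = 0  t=0,i=2
  ..# -> #   bit 1 = 1  t=0,i=1
  ... -> .   bit 0 = 0  t=1,i=8
  bits 10000010 = 130

130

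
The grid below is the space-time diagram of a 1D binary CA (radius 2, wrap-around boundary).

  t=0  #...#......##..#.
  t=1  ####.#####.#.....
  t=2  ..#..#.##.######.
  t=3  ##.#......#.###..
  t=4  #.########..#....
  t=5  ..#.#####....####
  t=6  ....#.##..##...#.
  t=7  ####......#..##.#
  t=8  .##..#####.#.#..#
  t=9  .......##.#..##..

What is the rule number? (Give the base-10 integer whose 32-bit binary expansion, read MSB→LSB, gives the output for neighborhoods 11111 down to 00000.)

3297968967

  [31] ##### => #  t=1,i=7
  [30] ####. => #  t=1,i=2
  [29] ###.# => .  t=1,i=3
  [28] ###.. => .  t=2,i=15
  [27] ##.## => .  t=1,i=4
  [26] ##.#. => #  t=1,i=10
  [25] ##..# => .  t=0,i=13
  [24] ##... => .  t=2,i=16
  [23] #.### => #  t=1,i=5
  [22] #.##. => .  t=2,i=7
  [21] #.#.# => .  t=8,i=11
  [20] #.#.. => #  t=0,i=0
  [19] #..## => .  t=3,i=16
  [18] #..#. => .  t=0,i=14
  [17] #...# => #  t=0,i=2
  [16] #.... => #  t=0,i=6
  [15] .#### => .  t=1,i=1
  [14] .###. => .  t=3,i=13
  [13] .##.# => .  t=2,i=8
  [12] .##.. => .  t=0,i=12
  [11] .#.## => .  t=2,i=6
  [10] .#.#. => .  t=0,i=16
  [9] .#..# => #  t=2,i=3
  [8] .#... => #  t=0,i=1
  [7] ..### => .  t=1,i=0
  [6] ..##. => #  t=0,i=11
  [5] ..#.# => .  t=0,i=15
  [4] ..#.. => .  t=0,i=4
  [3] ...## => .  t=0,i=10
  [2] ...#. => #  t=0,i=3
  [1] ....# => #  t=0,i=9
  [0] ..... => #  t=0,i=7
  bits 11000100100100110000001101000111 = 3297968967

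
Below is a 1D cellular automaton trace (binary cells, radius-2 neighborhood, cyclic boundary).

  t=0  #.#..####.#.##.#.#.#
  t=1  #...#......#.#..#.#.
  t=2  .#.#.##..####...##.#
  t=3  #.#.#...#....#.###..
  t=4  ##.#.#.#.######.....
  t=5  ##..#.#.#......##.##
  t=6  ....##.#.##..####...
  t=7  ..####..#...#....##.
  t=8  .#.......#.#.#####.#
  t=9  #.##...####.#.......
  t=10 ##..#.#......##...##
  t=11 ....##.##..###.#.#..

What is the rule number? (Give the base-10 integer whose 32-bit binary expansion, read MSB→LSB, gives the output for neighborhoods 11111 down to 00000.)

  nb #####: next=.  (t=4,i=11, bit31=0)
  nb ####.: next=.  (t=0,i=7, bit30=0)
  nb ###.#: next=.  (t=0,i=8, bit29=0)
  nb ###..: next=.  (t=2,i=12, bit28=0)
  nb ##.##: next=.  (t=5,i=17, bit27=0)
  nb ##.#.: next=.  (t=0,i=1, bit26=0)
  nb ##..#: next=.  (t=2,i=7, bit25=0)
  nb ##...: next=#  (t=2,i=13, bit24=1)
  nb #.###: next=.  (t=3,i=15, bit23=0)
  nb #.##.: next=.  (t=0,i=12, bit22=0)
  nb #.#.#: next=.  (t=0,i=10, bit21=0)
  nb #.#..: next=.  (t=0,i=2, bit20=0)
  nb #..##: next=#  (t=0,i=4, bit19=1)
  nb #..#.: next=.  (t=1,i=15, bit18=0)
  nb #...#: next=.  (t=1,i=2, bit17=0)
  nb #....: next=#  (t=1,i=6, bit16=1)
  nb .####: next=.  (t=0,i=6, bit15=0)
  nb .###.: next=.  (t=3,i=16, bit14=0)
  nb .##.#: next=#  (t=0,i=0, bit13=1)
  nb .##..: next=.  (t=2,i=6, bit12=0)
  nb .#.##: next=#  (t=0,i=11, bit11=1)
  nb .#.#.: next=#  (t=0,i=16, bit10=1)
  nb .#..#: next=.  (t=0,i=3, bit9=0)
  nb .#...: next=#  (t=1,i=1, bit8=1)
  nb ..###: next=.  (t=0,i=5, bit7=0)
  nb ..##.: next=#  (t=2,i=16, bit6=1)
  nb ..#.#: next=#  (t=1,i=11, bit5=1)
  nb ..#..: next=.  (t=1,i=4, bit4=0)
  nb ...##: next=#  (t=2,i=15, bit3=1)
  nb ...#.: next=#  (t=1,i=3, bit2=1)
  nb ....#: next=#  (t=1,i=9, bit1=1)
  nb .....: next=.  (t=1,i=7, bit0=0)
  bits 00000001000010010010110101101110 = 17378670

17378670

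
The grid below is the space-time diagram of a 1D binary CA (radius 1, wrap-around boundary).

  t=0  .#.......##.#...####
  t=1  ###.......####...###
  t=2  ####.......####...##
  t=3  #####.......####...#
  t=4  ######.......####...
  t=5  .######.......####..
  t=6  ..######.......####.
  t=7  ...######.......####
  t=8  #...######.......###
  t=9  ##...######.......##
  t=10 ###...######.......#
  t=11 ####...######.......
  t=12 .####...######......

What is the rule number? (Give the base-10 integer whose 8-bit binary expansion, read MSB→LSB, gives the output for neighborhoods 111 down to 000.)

  ###|#  b7=1 t=0,i=17
  ##.|#  b6=1 t=0,i=10
  #.#|#  b5=1 t=0,i=0
  #..|#  b4=1 t=0,i=2
  .##|.  b3=0 t=0,i=9
  .#.|#  b2=1 t=0,i=1
  ..#|.  b1=0 t=0,i=8
  ...|.  b0=0 t=0,i=3
  bits 11110100 = 244

244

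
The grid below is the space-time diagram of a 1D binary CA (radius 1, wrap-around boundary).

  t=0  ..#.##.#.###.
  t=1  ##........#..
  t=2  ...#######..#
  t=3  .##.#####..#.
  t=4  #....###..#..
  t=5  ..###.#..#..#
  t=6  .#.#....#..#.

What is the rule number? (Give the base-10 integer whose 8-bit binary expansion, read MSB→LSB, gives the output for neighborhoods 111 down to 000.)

  ### -> #   bit 7 = 1  t=0,i=10
  ##. -> .   bit 6 = 0  t=0,i=5
  #.# -> .   bit 5 = 0  t=0,i=3
  #.. -> .   bit 4 = 0  t=0,i=12
  .## -> .   bit 3 = 0  t=0,i=4
  .#. -> .   bit 2 = 0  t=0,i=2
  ..# -> #   bit 1 = 1  t=0,i=1
  ... -> #   bit 0 = 1  t=0,i=0
  bits 10000011 = 131

131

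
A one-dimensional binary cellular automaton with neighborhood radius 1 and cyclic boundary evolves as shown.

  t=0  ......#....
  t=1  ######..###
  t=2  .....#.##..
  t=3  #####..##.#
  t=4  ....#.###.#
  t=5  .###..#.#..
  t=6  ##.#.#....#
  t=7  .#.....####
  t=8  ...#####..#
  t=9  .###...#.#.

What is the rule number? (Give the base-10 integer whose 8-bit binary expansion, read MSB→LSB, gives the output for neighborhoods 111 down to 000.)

75

  nb ###: next=.  (t=1,i=0, bit7=0)
  nb ##.: next=#  (t=1,i=5, bit6=1)
  nb #.#: next=.  (t=2,i=6, bit5=0)
  nb #..: next=.  (t=0,i=7, bit4=0)
  nb .##: next=#  (t=1,i=8, bit3=1)
  nb .#.: next=.  (t=0,i=6, bit2=0)
  nb ..#: next=#  (t=0,i=5, bit1=1)
  nb ...: next=#  (t=0,i=0, bit0=1)
  bits 01001011 = 75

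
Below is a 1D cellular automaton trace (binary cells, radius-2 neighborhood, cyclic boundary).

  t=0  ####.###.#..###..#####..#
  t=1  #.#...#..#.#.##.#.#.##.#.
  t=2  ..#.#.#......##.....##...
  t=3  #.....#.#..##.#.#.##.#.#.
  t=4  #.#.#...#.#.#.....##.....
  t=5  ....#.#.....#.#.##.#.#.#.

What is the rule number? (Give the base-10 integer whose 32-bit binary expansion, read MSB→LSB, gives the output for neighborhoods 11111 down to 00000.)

  #####|.  b31=0 t=0,i=1
  ####.|#  b30=1 t=0,i=2
  ###.#|.  b29=0 t=0,i=3
  ###..|#  b28=1 t=0,i=14
  ##.##|.  b27=0 t=0,i=4
  ##.#.|.  b26=0 t=0,i=8
  ##..#|.  b25=0 t=0,i=15
  ##...|.  b24=0 t=2,i=15
  #.###|.  b23=0 t=0,i=5
  #.##.|#  b22=1 t=1,i=13
  #.#.#|.  b21=0 t=1,i=0
  #.#..|#  b20=1 t=0,i=9
  #..##|#  b19=1 t=0,i=11
  #..#.|.  b18=0 t=1,i=8
  #...#|#  b17=1 t=1,i=4
  #....|#  b16=1 t=2,i=8
  .####|#  b15=1 t=0,i=0
  .###.|#  b14=1 t=0,i=6
  .##.#|#  b13=1 t=1,i=14
  .##..|#  b12=1 t=2,i=14
  .#.##|.  b11=0 t=1,i=12
  .#.#.|.  b10=0 t=1,i=1
  .#..#|.  b9=0 t=0,i=10
  .#...|.  b8=0 t=1,i=3
  ..###|.  b7=0 t=0,i=12
  ..##.|.  b6=0 t=2,i=13
  ..#.#|.  b5=0 t=1,i=9
  ..#..|#  b4=1 t=1,i=6
  ...##|#  b3=1 t=2,i=12
  ...#.|.  b2=0 t=1,i=5
  ....#|#  b1=1 t=2,i=0
  .....|.  b0=0 t=2,i=9
  bits 01010000010110111111000000011010 = 1348202522

1348202522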